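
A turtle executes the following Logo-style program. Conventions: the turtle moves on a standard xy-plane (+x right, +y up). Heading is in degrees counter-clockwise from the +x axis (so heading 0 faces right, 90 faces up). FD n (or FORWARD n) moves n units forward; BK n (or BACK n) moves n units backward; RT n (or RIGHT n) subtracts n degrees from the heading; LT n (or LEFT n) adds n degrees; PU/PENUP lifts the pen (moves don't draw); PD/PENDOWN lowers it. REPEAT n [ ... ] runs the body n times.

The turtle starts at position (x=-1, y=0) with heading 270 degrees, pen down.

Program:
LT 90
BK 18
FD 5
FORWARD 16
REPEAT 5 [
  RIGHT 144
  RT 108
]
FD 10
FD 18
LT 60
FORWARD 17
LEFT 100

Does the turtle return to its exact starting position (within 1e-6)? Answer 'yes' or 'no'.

Answer: no

Derivation:
Executing turtle program step by step:
Start: pos=(-1,0), heading=270, pen down
LT 90: heading 270 -> 0
BK 18: (-1,0) -> (-19,0) [heading=0, draw]
FD 5: (-19,0) -> (-14,0) [heading=0, draw]
FD 16: (-14,0) -> (2,0) [heading=0, draw]
REPEAT 5 [
  -- iteration 1/5 --
  RT 144: heading 0 -> 216
  RT 108: heading 216 -> 108
  -- iteration 2/5 --
  RT 144: heading 108 -> 324
  RT 108: heading 324 -> 216
  -- iteration 3/5 --
  RT 144: heading 216 -> 72
  RT 108: heading 72 -> 324
  -- iteration 4/5 --
  RT 144: heading 324 -> 180
  RT 108: heading 180 -> 72
  -- iteration 5/5 --
  RT 144: heading 72 -> 288
  RT 108: heading 288 -> 180
]
FD 10: (2,0) -> (-8,0) [heading=180, draw]
FD 18: (-8,0) -> (-26,0) [heading=180, draw]
LT 60: heading 180 -> 240
FD 17: (-26,0) -> (-34.5,-14.722) [heading=240, draw]
LT 100: heading 240 -> 340
Final: pos=(-34.5,-14.722), heading=340, 6 segment(s) drawn

Start position: (-1, 0)
Final position: (-34.5, -14.722)
Distance = 36.592; >= 1e-6 -> NOT closed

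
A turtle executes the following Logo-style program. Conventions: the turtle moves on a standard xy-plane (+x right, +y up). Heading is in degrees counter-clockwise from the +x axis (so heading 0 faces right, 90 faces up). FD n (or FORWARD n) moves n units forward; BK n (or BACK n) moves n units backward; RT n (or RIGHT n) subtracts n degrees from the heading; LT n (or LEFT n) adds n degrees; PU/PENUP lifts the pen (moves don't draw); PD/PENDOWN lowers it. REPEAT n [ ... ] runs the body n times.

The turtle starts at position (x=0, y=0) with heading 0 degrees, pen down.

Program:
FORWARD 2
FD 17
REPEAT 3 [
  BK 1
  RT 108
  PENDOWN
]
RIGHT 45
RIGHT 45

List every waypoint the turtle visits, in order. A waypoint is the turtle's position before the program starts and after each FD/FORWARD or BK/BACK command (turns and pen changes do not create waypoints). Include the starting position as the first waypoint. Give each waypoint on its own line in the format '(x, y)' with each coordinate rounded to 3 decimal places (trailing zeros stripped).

Executing turtle program step by step:
Start: pos=(0,0), heading=0, pen down
FD 2: (0,0) -> (2,0) [heading=0, draw]
FD 17: (2,0) -> (19,0) [heading=0, draw]
REPEAT 3 [
  -- iteration 1/3 --
  BK 1: (19,0) -> (18,0) [heading=0, draw]
  RT 108: heading 0 -> 252
  PD: pen down
  -- iteration 2/3 --
  BK 1: (18,0) -> (18.309,0.951) [heading=252, draw]
  RT 108: heading 252 -> 144
  PD: pen down
  -- iteration 3/3 --
  BK 1: (18.309,0.951) -> (19.118,0.363) [heading=144, draw]
  RT 108: heading 144 -> 36
  PD: pen down
]
RT 45: heading 36 -> 351
RT 45: heading 351 -> 306
Final: pos=(19.118,0.363), heading=306, 5 segment(s) drawn
Waypoints (6 total):
(0, 0)
(2, 0)
(19, 0)
(18, 0)
(18.309, 0.951)
(19.118, 0.363)

Answer: (0, 0)
(2, 0)
(19, 0)
(18, 0)
(18.309, 0.951)
(19.118, 0.363)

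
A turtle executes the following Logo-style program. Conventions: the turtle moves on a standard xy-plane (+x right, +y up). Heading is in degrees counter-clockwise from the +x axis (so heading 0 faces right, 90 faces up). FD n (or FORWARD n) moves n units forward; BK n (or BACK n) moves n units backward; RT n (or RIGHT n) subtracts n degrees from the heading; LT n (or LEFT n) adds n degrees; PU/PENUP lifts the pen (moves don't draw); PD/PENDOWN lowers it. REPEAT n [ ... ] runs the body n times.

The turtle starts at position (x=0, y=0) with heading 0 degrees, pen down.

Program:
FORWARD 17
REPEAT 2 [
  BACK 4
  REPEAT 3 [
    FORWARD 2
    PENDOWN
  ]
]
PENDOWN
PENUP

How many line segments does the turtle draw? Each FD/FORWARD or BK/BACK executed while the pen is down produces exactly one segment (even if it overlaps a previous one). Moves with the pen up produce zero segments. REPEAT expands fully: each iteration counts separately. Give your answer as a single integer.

Executing turtle program step by step:
Start: pos=(0,0), heading=0, pen down
FD 17: (0,0) -> (17,0) [heading=0, draw]
REPEAT 2 [
  -- iteration 1/2 --
  BK 4: (17,0) -> (13,0) [heading=0, draw]
  REPEAT 3 [
    -- iteration 1/3 --
    FD 2: (13,0) -> (15,0) [heading=0, draw]
    PD: pen down
    -- iteration 2/3 --
    FD 2: (15,0) -> (17,0) [heading=0, draw]
    PD: pen down
    -- iteration 3/3 --
    FD 2: (17,0) -> (19,0) [heading=0, draw]
    PD: pen down
  ]
  -- iteration 2/2 --
  BK 4: (19,0) -> (15,0) [heading=0, draw]
  REPEAT 3 [
    -- iteration 1/3 --
    FD 2: (15,0) -> (17,0) [heading=0, draw]
    PD: pen down
    -- iteration 2/3 --
    FD 2: (17,0) -> (19,0) [heading=0, draw]
    PD: pen down
    -- iteration 3/3 --
    FD 2: (19,0) -> (21,0) [heading=0, draw]
    PD: pen down
  ]
]
PD: pen down
PU: pen up
Final: pos=(21,0), heading=0, 9 segment(s) drawn
Segments drawn: 9

Answer: 9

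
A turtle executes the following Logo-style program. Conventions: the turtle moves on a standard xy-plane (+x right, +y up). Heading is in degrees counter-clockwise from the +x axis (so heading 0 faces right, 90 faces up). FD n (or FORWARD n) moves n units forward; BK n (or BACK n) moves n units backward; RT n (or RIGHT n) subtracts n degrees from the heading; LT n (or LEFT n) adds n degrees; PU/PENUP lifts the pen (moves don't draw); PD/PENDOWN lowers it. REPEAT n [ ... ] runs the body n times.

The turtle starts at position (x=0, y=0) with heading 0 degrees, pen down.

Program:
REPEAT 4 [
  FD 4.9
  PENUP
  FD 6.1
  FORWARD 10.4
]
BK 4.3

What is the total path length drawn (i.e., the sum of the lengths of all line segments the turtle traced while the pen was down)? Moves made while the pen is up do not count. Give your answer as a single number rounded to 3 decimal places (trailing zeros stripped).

Answer: 4.9

Derivation:
Executing turtle program step by step:
Start: pos=(0,0), heading=0, pen down
REPEAT 4 [
  -- iteration 1/4 --
  FD 4.9: (0,0) -> (4.9,0) [heading=0, draw]
  PU: pen up
  FD 6.1: (4.9,0) -> (11,0) [heading=0, move]
  FD 10.4: (11,0) -> (21.4,0) [heading=0, move]
  -- iteration 2/4 --
  FD 4.9: (21.4,0) -> (26.3,0) [heading=0, move]
  PU: pen up
  FD 6.1: (26.3,0) -> (32.4,0) [heading=0, move]
  FD 10.4: (32.4,0) -> (42.8,0) [heading=0, move]
  -- iteration 3/4 --
  FD 4.9: (42.8,0) -> (47.7,0) [heading=0, move]
  PU: pen up
  FD 6.1: (47.7,0) -> (53.8,0) [heading=0, move]
  FD 10.4: (53.8,0) -> (64.2,0) [heading=0, move]
  -- iteration 4/4 --
  FD 4.9: (64.2,0) -> (69.1,0) [heading=0, move]
  PU: pen up
  FD 6.1: (69.1,0) -> (75.2,0) [heading=0, move]
  FD 10.4: (75.2,0) -> (85.6,0) [heading=0, move]
]
BK 4.3: (85.6,0) -> (81.3,0) [heading=0, move]
Final: pos=(81.3,0), heading=0, 1 segment(s) drawn

Segment lengths:
  seg 1: (0,0) -> (4.9,0), length = 4.9
Total = 4.9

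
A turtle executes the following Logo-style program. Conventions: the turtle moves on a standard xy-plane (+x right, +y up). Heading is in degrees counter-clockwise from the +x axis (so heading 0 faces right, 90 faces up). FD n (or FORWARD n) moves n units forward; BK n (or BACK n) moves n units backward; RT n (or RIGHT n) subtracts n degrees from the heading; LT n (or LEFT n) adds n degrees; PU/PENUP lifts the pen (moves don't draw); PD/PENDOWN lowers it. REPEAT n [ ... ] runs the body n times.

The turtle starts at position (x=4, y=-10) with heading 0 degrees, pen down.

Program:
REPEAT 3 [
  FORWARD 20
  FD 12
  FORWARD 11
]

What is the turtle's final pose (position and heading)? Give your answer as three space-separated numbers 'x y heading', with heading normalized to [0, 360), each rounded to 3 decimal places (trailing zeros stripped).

Answer: 133 -10 0

Derivation:
Executing turtle program step by step:
Start: pos=(4,-10), heading=0, pen down
REPEAT 3 [
  -- iteration 1/3 --
  FD 20: (4,-10) -> (24,-10) [heading=0, draw]
  FD 12: (24,-10) -> (36,-10) [heading=0, draw]
  FD 11: (36,-10) -> (47,-10) [heading=0, draw]
  -- iteration 2/3 --
  FD 20: (47,-10) -> (67,-10) [heading=0, draw]
  FD 12: (67,-10) -> (79,-10) [heading=0, draw]
  FD 11: (79,-10) -> (90,-10) [heading=0, draw]
  -- iteration 3/3 --
  FD 20: (90,-10) -> (110,-10) [heading=0, draw]
  FD 12: (110,-10) -> (122,-10) [heading=0, draw]
  FD 11: (122,-10) -> (133,-10) [heading=0, draw]
]
Final: pos=(133,-10), heading=0, 9 segment(s) drawn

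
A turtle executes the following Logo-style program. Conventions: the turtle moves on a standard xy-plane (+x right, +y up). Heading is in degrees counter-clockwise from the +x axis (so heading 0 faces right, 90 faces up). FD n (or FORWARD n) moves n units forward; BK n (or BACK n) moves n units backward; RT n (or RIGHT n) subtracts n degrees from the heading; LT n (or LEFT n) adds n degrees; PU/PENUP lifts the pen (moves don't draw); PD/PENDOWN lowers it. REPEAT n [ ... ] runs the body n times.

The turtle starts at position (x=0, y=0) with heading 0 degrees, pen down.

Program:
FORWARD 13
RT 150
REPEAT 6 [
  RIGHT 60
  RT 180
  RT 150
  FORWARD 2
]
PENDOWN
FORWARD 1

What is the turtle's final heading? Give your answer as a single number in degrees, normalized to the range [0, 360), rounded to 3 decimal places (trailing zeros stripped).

Executing turtle program step by step:
Start: pos=(0,0), heading=0, pen down
FD 13: (0,0) -> (13,0) [heading=0, draw]
RT 150: heading 0 -> 210
REPEAT 6 [
  -- iteration 1/6 --
  RT 60: heading 210 -> 150
  RT 180: heading 150 -> 330
  RT 150: heading 330 -> 180
  FD 2: (13,0) -> (11,0) [heading=180, draw]
  -- iteration 2/6 --
  RT 60: heading 180 -> 120
  RT 180: heading 120 -> 300
  RT 150: heading 300 -> 150
  FD 2: (11,0) -> (9.268,1) [heading=150, draw]
  -- iteration 3/6 --
  RT 60: heading 150 -> 90
  RT 180: heading 90 -> 270
  RT 150: heading 270 -> 120
  FD 2: (9.268,1) -> (8.268,2.732) [heading=120, draw]
  -- iteration 4/6 --
  RT 60: heading 120 -> 60
  RT 180: heading 60 -> 240
  RT 150: heading 240 -> 90
  FD 2: (8.268,2.732) -> (8.268,4.732) [heading=90, draw]
  -- iteration 5/6 --
  RT 60: heading 90 -> 30
  RT 180: heading 30 -> 210
  RT 150: heading 210 -> 60
  FD 2: (8.268,4.732) -> (9.268,6.464) [heading=60, draw]
  -- iteration 6/6 --
  RT 60: heading 60 -> 0
  RT 180: heading 0 -> 180
  RT 150: heading 180 -> 30
  FD 2: (9.268,6.464) -> (11,7.464) [heading=30, draw]
]
PD: pen down
FD 1: (11,7.464) -> (11.866,7.964) [heading=30, draw]
Final: pos=(11.866,7.964), heading=30, 8 segment(s) drawn

Answer: 30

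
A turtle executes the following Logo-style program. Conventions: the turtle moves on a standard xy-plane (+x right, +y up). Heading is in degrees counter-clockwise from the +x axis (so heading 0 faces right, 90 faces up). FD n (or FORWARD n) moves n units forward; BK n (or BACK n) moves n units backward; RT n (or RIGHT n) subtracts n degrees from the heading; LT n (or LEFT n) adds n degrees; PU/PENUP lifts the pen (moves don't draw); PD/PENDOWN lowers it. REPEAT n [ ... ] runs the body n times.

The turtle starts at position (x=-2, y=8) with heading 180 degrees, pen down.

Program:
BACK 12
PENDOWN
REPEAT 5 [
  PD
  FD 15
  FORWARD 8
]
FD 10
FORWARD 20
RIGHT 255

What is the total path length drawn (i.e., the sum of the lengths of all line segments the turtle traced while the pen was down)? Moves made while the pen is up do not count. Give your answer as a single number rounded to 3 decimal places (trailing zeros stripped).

Executing turtle program step by step:
Start: pos=(-2,8), heading=180, pen down
BK 12: (-2,8) -> (10,8) [heading=180, draw]
PD: pen down
REPEAT 5 [
  -- iteration 1/5 --
  PD: pen down
  FD 15: (10,8) -> (-5,8) [heading=180, draw]
  FD 8: (-5,8) -> (-13,8) [heading=180, draw]
  -- iteration 2/5 --
  PD: pen down
  FD 15: (-13,8) -> (-28,8) [heading=180, draw]
  FD 8: (-28,8) -> (-36,8) [heading=180, draw]
  -- iteration 3/5 --
  PD: pen down
  FD 15: (-36,8) -> (-51,8) [heading=180, draw]
  FD 8: (-51,8) -> (-59,8) [heading=180, draw]
  -- iteration 4/5 --
  PD: pen down
  FD 15: (-59,8) -> (-74,8) [heading=180, draw]
  FD 8: (-74,8) -> (-82,8) [heading=180, draw]
  -- iteration 5/5 --
  PD: pen down
  FD 15: (-82,8) -> (-97,8) [heading=180, draw]
  FD 8: (-97,8) -> (-105,8) [heading=180, draw]
]
FD 10: (-105,8) -> (-115,8) [heading=180, draw]
FD 20: (-115,8) -> (-135,8) [heading=180, draw]
RT 255: heading 180 -> 285
Final: pos=(-135,8), heading=285, 13 segment(s) drawn

Segment lengths:
  seg 1: (-2,8) -> (10,8), length = 12
  seg 2: (10,8) -> (-5,8), length = 15
  seg 3: (-5,8) -> (-13,8), length = 8
  seg 4: (-13,8) -> (-28,8), length = 15
  seg 5: (-28,8) -> (-36,8), length = 8
  seg 6: (-36,8) -> (-51,8), length = 15
  seg 7: (-51,8) -> (-59,8), length = 8
  seg 8: (-59,8) -> (-74,8), length = 15
  seg 9: (-74,8) -> (-82,8), length = 8
  seg 10: (-82,8) -> (-97,8), length = 15
  seg 11: (-97,8) -> (-105,8), length = 8
  seg 12: (-105,8) -> (-115,8), length = 10
  seg 13: (-115,8) -> (-135,8), length = 20
Total = 157

Answer: 157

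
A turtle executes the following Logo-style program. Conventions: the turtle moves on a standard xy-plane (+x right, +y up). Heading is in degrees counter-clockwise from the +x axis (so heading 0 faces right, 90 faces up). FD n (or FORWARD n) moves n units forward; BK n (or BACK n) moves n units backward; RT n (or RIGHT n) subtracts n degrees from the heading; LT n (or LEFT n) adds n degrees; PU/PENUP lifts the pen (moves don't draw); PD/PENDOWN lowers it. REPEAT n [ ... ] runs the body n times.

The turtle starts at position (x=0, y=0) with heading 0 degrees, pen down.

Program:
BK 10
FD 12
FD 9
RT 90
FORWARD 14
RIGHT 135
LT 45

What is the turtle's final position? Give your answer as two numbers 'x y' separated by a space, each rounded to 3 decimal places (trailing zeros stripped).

Answer: 11 -14

Derivation:
Executing turtle program step by step:
Start: pos=(0,0), heading=0, pen down
BK 10: (0,0) -> (-10,0) [heading=0, draw]
FD 12: (-10,0) -> (2,0) [heading=0, draw]
FD 9: (2,0) -> (11,0) [heading=0, draw]
RT 90: heading 0 -> 270
FD 14: (11,0) -> (11,-14) [heading=270, draw]
RT 135: heading 270 -> 135
LT 45: heading 135 -> 180
Final: pos=(11,-14), heading=180, 4 segment(s) drawn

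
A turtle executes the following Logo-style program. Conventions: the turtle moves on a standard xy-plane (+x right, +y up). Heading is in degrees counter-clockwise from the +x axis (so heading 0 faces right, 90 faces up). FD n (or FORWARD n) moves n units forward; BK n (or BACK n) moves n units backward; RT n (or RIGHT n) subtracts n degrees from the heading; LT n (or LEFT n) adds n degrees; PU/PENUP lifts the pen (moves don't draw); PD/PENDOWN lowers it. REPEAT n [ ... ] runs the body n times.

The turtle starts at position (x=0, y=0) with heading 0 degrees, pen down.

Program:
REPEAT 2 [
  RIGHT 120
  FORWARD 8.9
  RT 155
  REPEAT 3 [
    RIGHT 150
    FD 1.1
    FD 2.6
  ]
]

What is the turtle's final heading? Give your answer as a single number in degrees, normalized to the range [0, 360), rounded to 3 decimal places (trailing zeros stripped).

Answer: 350

Derivation:
Executing turtle program step by step:
Start: pos=(0,0), heading=0, pen down
REPEAT 2 [
  -- iteration 1/2 --
  RT 120: heading 0 -> 240
  FD 8.9: (0,0) -> (-4.45,-7.708) [heading=240, draw]
  RT 155: heading 240 -> 85
  REPEAT 3 [
    -- iteration 1/3 --
    RT 150: heading 85 -> 295
    FD 1.1: (-4.45,-7.708) -> (-3.985,-8.705) [heading=295, draw]
    FD 2.6: (-3.985,-8.705) -> (-2.886,-11.061) [heading=295, draw]
    -- iteration 2/3 --
    RT 150: heading 295 -> 145
    FD 1.1: (-2.886,-11.061) -> (-3.787,-10.43) [heading=145, draw]
    FD 2.6: (-3.787,-10.43) -> (-5.917,-8.939) [heading=145, draw]
    -- iteration 3/3 --
    RT 150: heading 145 -> 355
    FD 1.1: (-5.917,-8.939) -> (-4.821,-9.035) [heading=355, draw]
    FD 2.6: (-4.821,-9.035) -> (-2.231,-9.261) [heading=355, draw]
  ]
  -- iteration 2/2 --
  RT 120: heading 355 -> 235
  FD 8.9: (-2.231,-9.261) -> (-7.336,-16.552) [heading=235, draw]
  RT 155: heading 235 -> 80
  REPEAT 3 [
    -- iteration 1/3 --
    RT 150: heading 80 -> 290
    FD 1.1: (-7.336,-16.552) -> (-6.96,-17.585) [heading=290, draw]
    FD 2.6: (-6.96,-17.585) -> (-6.071,-20.029) [heading=290, draw]
    -- iteration 2/3 --
    RT 150: heading 290 -> 140
    FD 1.1: (-6.071,-20.029) -> (-6.913,-19.321) [heading=140, draw]
    FD 2.6: (-6.913,-19.321) -> (-8.905,-17.65) [heading=140, draw]
    -- iteration 3/3 --
    RT 150: heading 140 -> 350
    FD 1.1: (-8.905,-17.65) -> (-7.822,-17.841) [heading=350, draw]
    FD 2.6: (-7.822,-17.841) -> (-5.261,-18.293) [heading=350, draw]
  ]
]
Final: pos=(-5.261,-18.293), heading=350, 14 segment(s) drawn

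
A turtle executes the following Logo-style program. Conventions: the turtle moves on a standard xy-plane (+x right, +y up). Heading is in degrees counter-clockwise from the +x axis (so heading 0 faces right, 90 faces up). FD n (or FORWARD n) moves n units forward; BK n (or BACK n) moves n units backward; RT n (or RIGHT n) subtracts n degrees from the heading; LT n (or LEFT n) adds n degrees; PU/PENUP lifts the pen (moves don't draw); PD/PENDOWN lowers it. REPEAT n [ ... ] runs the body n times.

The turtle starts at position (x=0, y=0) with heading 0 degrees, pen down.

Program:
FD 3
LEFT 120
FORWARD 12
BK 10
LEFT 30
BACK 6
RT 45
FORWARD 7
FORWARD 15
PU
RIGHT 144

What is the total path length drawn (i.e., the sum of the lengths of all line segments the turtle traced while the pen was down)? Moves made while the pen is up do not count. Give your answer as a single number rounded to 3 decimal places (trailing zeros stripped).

Executing turtle program step by step:
Start: pos=(0,0), heading=0, pen down
FD 3: (0,0) -> (3,0) [heading=0, draw]
LT 120: heading 0 -> 120
FD 12: (3,0) -> (-3,10.392) [heading=120, draw]
BK 10: (-3,10.392) -> (2,1.732) [heading=120, draw]
LT 30: heading 120 -> 150
BK 6: (2,1.732) -> (7.196,-1.268) [heading=150, draw]
RT 45: heading 150 -> 105
FD 7: (7.196,-1.268) -> (5.384,5.494) [heading=105, draw]
FD 15: (5.384,5.494) -> (1.502,19.982) [heading=105, draw]
PU: pen up
RT 144: heading 105 -> 321
Final: pos=(1.502,19.982), heading=321, 6 segment(s) drawn

Segment lengths:
  seg 1: (0,0) -> (3,0), length = 3
  seg 2: (3,0) -> (-3,10.392), length = 12
  seg 3: (-3,10.392) -> (2,1.732), length = 10
  seg 4: (2,1.732) -> (7.196,-1.268), length = 6
  seg 5: (7.196,-1.268) -> (5.384,5.494), length = 7
  seg 6: (5.384,5.494) -> (1.502,19.982), length = 15
Total = 53

Answer: 53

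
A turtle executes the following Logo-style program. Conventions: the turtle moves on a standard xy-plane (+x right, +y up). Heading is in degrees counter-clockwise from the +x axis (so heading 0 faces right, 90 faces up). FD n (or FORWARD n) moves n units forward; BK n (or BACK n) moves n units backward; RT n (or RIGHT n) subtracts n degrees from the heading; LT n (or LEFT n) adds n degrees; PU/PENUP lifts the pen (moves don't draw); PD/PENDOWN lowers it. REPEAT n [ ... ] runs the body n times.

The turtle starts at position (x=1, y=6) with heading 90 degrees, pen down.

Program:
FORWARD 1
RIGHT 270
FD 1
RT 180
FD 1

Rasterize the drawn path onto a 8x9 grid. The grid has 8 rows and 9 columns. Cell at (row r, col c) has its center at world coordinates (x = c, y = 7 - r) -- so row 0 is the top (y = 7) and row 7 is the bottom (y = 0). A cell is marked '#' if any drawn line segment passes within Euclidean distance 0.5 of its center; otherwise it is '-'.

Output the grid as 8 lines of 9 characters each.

Segment 0: (1,6) -> (1,7)
Segment 1: (1,7) -> (0,7)
Segment 2: (0,7) -> (1,7)

Answer: ##-------
-#-------
---------
---------
---------
---------
---------
---------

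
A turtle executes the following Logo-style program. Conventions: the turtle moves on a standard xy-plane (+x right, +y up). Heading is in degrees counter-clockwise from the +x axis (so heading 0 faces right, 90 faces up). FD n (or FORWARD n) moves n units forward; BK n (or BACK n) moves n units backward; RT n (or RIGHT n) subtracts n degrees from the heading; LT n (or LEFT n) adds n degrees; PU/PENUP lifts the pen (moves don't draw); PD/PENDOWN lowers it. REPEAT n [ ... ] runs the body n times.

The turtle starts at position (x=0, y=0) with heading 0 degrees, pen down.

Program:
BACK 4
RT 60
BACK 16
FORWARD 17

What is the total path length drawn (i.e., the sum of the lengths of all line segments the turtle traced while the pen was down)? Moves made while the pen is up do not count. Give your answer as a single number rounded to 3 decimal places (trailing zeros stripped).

Executing turtle program step by step:
Start: pos=(0,0), heading=0, pen down
BK 4: (0,0) -> (-4,0) [heading=0, draw]
RT 60: heading 0 -> 300
BK 16: (-4,0) -> (-12,13.856) [heading=300, draw]
FD 17: (-12,13.856) -> (-3.5,-0.866) [heading=300, draw]
Final: pos=(-3.5,-0.866), heading=300, 3 segment(s) drawn

Segment lengths:
  seg 1: (0,0) -> (-4,0), length = 4
  seg 2: (-4,0) -> (-12,13.856), length = 16
  seg 3: (-12,13.856) -> (-3.5,-0.866), length = 17
Total = 37

Answer: 37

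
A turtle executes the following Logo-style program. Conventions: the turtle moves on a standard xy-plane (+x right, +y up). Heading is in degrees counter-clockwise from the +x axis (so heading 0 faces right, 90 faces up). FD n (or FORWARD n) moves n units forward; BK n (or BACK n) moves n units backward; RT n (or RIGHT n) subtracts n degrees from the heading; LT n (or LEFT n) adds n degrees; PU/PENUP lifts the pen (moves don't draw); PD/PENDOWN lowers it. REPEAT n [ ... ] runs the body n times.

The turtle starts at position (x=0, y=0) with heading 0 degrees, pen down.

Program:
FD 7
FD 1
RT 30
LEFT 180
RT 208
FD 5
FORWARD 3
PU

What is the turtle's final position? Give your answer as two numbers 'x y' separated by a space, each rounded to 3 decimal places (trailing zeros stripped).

Answer: 12.239 -6.784

Derivation:
Executing turtle program step by step:
Start: pos=(0,0), heading=0, pen down
FD 7: (0,0) -> (7,0) [heading=0, draw]
FD 1: (7,0) -> (8,0) [heading=0, draw]
RT 30: heading 0 -> 330
LT 180: heading 330 -> 150
RT 208: heading 150 -> 302
FD 5: (8,0) -> (10.65,-4.24) [heading=302, draw]
FD 3: (10.65,-4.24) -> (12.239,-6.784) [heading=302, draw]
PU: pen up
Final: pos=(12.239,-6.784), heading=302, 4 segment(s) drawn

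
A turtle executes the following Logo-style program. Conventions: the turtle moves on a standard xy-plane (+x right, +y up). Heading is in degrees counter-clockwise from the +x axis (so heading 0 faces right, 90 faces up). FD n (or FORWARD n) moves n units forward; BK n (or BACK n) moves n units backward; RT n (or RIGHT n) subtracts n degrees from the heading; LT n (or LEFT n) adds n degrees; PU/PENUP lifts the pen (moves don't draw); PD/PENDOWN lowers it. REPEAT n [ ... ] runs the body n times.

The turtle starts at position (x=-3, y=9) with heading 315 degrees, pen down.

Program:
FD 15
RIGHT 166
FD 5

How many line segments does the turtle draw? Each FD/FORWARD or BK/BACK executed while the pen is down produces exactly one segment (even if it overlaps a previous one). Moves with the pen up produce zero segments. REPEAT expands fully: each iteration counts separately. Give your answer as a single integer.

Executing turtle program step by step:
Start: pos=(-3,9), heading=315, pen down
FD 15: (-3,9) -> (7.607,-1.607) [heading=315, draw]
RT 166: heading 315 -> 149
FD 5: (7.607,-1.607) -> (3.321,0.969) [heading=149, draw]
Final: pos=(3.321,0.969), heading=149, 2 segment(s) drawn
Segments drawn: 2

Answer: 2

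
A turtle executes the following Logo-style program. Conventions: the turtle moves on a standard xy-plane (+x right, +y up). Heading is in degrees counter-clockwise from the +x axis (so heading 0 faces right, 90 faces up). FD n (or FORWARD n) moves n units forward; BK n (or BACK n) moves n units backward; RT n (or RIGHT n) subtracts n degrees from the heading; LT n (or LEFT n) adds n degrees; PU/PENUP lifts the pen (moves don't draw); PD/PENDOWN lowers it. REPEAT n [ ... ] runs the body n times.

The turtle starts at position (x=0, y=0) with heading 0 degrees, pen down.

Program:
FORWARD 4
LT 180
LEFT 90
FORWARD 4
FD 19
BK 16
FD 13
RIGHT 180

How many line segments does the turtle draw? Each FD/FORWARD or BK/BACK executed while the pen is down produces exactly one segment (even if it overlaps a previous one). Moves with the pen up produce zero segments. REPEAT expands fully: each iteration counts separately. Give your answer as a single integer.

Executing turtle program step by step:
Start: pos=(0,0), heading=0, pen down
FD 4: (0,0) -> (4,0) [heading=0, draw]
LT 180: heading 0 -> 180
LT 90: heading 180 -> 270
FD 4: (4,0) -> (4,-4) [heading=270, draw]
FD 19: (4,-4) -> (4,-23) [heading=270, draw]
BK 16: (4,-23) -> (4,-7) [heading=270, draw]
FD 13: (4,-7) -> (4,-20) [heading=270, draw]
RT 180: heading 270 -> 90
Final: pos=(4,-20), heading=90, 5 segment(s) drawn
Segments drawn: 5

Answer: 5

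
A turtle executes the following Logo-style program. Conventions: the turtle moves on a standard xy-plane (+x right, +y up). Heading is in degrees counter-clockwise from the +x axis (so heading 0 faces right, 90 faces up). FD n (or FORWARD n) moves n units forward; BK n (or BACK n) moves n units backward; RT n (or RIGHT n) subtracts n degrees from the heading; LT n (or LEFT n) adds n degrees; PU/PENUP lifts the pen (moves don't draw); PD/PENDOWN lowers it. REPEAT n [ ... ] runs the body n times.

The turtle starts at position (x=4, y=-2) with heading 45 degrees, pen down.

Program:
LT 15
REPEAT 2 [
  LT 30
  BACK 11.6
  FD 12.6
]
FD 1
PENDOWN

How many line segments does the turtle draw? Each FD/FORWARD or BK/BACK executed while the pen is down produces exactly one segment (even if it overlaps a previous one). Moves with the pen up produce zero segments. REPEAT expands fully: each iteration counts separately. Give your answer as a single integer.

Answer: 5

Derivation:
Executing turtle program step by step:
Start: pos=(4,-2), heading=45, pen down
LT 15: heading 45 -> 60
REPEAT 2 [
  -- iteration 1/2 --
  LT 30: heading 60 -> 90
  BK 11.6: (4,-2) -> (4,-13.6) [heading=90, draw]
  FD 12.6: (4,-13.6) -> (4,-1) [heading=90, draw]
  -- iteration 2/2 --
  LT 30: heading 90 -> 120
  BK 11.6: (4,-1) -> (9.8,-11.046) [heading=120, draw]
  FD 12.6: (9.8,-11.046) -> (3.5,-0.134) [heading=120, draw]
]
FD 1: (3.5,-0.134) -> (3,0.732) [heading=120, draw]
PD: pen down
Final: pos=(3,0.732), heading=120, 5 segment(s) drawn
Segments drawn: 5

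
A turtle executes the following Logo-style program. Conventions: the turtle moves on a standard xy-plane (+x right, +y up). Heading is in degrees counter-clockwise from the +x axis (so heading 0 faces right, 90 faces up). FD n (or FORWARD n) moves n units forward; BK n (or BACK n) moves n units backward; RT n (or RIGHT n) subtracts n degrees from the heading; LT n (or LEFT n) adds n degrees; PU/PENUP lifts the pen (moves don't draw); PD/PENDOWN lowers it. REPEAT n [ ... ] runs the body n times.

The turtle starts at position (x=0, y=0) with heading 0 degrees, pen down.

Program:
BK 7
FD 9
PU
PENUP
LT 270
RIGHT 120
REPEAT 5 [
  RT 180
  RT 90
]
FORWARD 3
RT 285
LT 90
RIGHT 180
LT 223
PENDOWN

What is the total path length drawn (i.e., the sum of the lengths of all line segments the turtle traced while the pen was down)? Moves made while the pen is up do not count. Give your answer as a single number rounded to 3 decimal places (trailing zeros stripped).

Answer: 16

Derivation:
Executing turtle program step by step:
Start: pos=(0,0), heading=0, pen down
BK 7: (0,0) -> (-7,0) [heading=0, draw]
FD 9: (-7,0) -> (2,0) [heading=0, draw]
PU: pen up
PU: pen up
LT 270: heading 0 -> 270
RT 120: heading 270 -> 150
REPEAT 5 [
  -- iteration 1/5 --
  RT 180: heading 150 -> 330
  RT 90: heading 330 -> 240
  -- iteration 2/5 --
  RT 180: heading 240 -> 60
  RT 90: heading 60 -> 330
  -- iteration 3/5 --
  RT 180: heading 330 -> 150
  RT 90: heading 150 -> 60
  -- iteration 4/5 --
  RT 180: heading 60 -> 240
  RT 90: heading 240 -> 150
  -- iteration 5/5 --
  RT 180: heading 150 -> 330
  RT 90: heading 330 -> 240
]
FD 3: (2,0) -> (0.5,-2.598) [heading=240, move]
RT 285: heading 240 -> 315
LT 90: heading 315 -> 45
RT 180: heading 45 -> 225
LT 223: heading 225 -> 88
PD: pen down
Final: pos=(0.5,-2.598), heading=88, 2 segment(s) drawn

Segment lengths:
  seg 1: (0,0) -> (-7,0), length = 7
  seg 2: (-7,0) -> (2,0), length = 9
Total = 16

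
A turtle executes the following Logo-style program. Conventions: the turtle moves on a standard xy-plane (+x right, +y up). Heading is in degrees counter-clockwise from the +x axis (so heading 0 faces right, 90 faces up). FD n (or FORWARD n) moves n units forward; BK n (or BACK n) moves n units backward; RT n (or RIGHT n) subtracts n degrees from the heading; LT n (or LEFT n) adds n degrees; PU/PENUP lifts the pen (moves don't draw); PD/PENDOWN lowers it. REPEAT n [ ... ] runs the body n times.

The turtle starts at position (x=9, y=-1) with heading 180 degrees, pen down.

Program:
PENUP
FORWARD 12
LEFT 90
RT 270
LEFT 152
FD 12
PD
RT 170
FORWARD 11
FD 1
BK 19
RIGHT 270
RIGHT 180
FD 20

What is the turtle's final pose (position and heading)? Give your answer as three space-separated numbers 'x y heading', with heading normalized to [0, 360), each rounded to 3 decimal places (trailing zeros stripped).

Executing turtle program step by step:
Start: pos=(9,-1), heading=180, pen down
PU: pen up
FD 12: (9,-1) -> (-3,-1) [heading=180, move]
LT 90: heading 180 -> 270
RT 270: heading 270 -> 0
LT 152: heading 0 -> 152
FD 12: (-3,-1) -> (-13.595,4.634) [heading=152, move]
PD: pen down
RT 170: heading 152 -> 342
FD 11: (-13.595,4.634) -> (-3.134,1.234) [heading=342, draw]
FD 1: (-3.134,1.234) -> (-2.183,0.925) [heading=342, draw]
BK 19: (-2.183,0.925) -> (-20.253,6.797) [heading=342, draw]
RT 270: heading 342 -> 72
RT 180: heading 72 -> 252
FD 20: (-20.253,6.797) -> (-26.433,-12.224) [heading=252, draw]
Final: pos=(-26.433,-12.224), heading=252, 4 segment(s) drawn

Answer: -26.433 -12.224 252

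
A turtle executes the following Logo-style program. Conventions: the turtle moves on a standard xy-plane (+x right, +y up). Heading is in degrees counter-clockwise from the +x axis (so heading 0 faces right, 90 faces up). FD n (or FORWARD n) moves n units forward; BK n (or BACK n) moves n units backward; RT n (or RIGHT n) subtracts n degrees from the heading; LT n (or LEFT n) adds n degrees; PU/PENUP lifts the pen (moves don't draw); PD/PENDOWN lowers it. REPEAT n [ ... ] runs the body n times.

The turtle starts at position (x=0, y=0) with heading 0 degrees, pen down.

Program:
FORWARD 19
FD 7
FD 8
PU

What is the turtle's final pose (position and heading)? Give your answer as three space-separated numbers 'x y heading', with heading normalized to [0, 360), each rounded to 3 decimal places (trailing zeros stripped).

Executing turtle program step by step:
Start: pos=(0,0), heading=0, pen down
FD 19: (0,0) -> (19,0) [heading=0, draw]
FD 7: (19,0) -> (26,0) [heading=0, draw]
FD 8: (26,0) -> (34,0) [heading=0, draw]
PU: pen up
Final: pos=(34,0), heading=0, 3 segment(s) drawn

Answer: 34 0 0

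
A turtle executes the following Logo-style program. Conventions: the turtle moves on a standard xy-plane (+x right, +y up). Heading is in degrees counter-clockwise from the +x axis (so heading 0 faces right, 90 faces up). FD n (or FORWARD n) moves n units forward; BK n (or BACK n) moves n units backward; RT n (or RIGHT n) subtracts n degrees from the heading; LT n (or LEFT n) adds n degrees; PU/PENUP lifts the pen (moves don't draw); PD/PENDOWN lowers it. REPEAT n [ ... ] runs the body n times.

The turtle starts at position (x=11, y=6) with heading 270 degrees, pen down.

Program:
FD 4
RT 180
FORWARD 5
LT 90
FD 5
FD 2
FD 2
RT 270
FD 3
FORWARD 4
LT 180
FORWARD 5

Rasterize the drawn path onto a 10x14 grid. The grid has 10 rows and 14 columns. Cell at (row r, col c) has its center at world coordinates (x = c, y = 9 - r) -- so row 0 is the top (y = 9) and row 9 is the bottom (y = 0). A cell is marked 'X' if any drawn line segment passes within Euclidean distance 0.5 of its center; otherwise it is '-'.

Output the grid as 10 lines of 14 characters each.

Answer: --------------
--------------
--XXXXXXXXXX--
--X--------X--
--X--------X--
--X--------X--
--X--------X--
--X--------X--
--X-----------
--X-----------

Derivation:
Segment 0: (11,6) -> (11,2)
Segment 1: (11,2) -> (11,7)
Segment 2: (11,7) -> (6,7)
Segment 3: (6,7) -> (4,7)
Segment 4: (4,7) -> (2,7)
Segment 5: (2,7) -> (2,4)
Segment 6: (2,4) -> (2,0)
Segment 7: (2,0) -> (2,5)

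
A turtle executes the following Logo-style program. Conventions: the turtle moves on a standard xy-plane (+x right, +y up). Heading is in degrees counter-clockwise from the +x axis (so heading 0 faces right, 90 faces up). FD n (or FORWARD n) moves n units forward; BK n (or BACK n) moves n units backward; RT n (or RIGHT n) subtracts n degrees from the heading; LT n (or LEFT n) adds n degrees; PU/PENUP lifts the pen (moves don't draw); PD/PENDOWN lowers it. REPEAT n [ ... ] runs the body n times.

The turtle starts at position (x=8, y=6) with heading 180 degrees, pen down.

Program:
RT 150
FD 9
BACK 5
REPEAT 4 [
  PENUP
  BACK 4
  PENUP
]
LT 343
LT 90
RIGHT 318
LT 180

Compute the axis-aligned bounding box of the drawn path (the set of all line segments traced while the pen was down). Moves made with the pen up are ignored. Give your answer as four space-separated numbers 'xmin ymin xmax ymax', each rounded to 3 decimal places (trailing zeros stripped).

Executing turtle program step by step:
Start: pos=(8,6), heading=180, pen down
RT 150: heading 180 -> 30
FD 9: (8,6) -> (15.794,10.5) [heading=30, draw]
BK 5: (15.794,10.5) -> (11.464,8) [heading=30, draw]
REPEAT 4 [
  -- iteration 1/4 --
  PU: pen up
  BK 4: (11.464,8) -> (8,6) [heading=30, move]
  PU: pen up
  -- iteration 2/4 --
  PU: pen up
  BK 4: (8,6) -> (4.536,4) [heading=30, move]
  PU: pen up
  -- iteration 3/4 --
  PU: pen up
  BK 4: (4.536,4) -> (1.072,2) [heading=30, move]
  PU: pen up
  -- iteration 4/4 --
  PU: pen up
  BK 4: (1.072,2) -> (-2.392,0) [heading=30, move]
  PU: pen up
]
LT 343: heading 30 -> 13
LT 90: heading 13 -> 103
RT 318: heading 103 -> 145
LT 180: heading 145 -> 325
Final: pos=(-2.392,0), heading=325, 2 segment(s) drawn

Segment endpoints: x in {8, 11.464, 15.794}, y in {6, 8, 10.5}
xmin=8, ymin=6, xmax=15.794, ymax=10.5

Answer: 8 6 15.794 10.5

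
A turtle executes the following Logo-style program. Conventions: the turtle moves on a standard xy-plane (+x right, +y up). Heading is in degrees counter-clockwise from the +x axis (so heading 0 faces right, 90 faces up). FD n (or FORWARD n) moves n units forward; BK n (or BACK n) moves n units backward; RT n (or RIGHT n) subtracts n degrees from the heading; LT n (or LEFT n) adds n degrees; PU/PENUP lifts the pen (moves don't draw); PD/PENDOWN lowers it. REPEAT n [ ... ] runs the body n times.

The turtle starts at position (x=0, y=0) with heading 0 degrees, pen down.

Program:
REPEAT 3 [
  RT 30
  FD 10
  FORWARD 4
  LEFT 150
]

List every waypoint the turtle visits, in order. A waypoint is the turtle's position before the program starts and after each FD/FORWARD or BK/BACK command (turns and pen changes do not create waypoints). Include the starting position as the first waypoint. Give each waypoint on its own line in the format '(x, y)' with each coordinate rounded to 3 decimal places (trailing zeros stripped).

Executing turtle program step by step:
Start: pos=(0,0), heading=0, pen down
REPEAT 3 [
  -- iteration 1/3 --
  RT 30: heading 0 -> 330
  FD 10: (0,0) -> (8.66,-5) [heading=330, draw]
  FD 4: (8.66,-5) -> (12.124,-7) [heading=330, draw]
  LT 150: heading 330 -> 120
  -- iteration 2/3 --
  RT 30: heading 120 -> 90
  FD 10: (12.124,-7) -> (12.124,3) [heading=90, draw]
  FD 4: (12.124,3) -> (12.124,7) [heading=90, draw]
  LT 150: heading 90 -> 240
  -- iteration 3/3 --
  RT 30: heading 240 -> 210
  FD 10: (12.124,7) -> (3.464,2) [heading=210, draw]
  FD 4: (3.464,2) -> (0,0) [heading=210, draw]
  LT 150: heading 210 -> 0
]
Final: pos=(0,0), heading=0, 6 segment(s) drawn
Waypoints (7 total):
(0, 0)
(8.66, -5)
(12.124, -7)
(12.124, 3)
(12.124, 7)
(3.464, 2)
(0, 0)

Answer: (0, 0)
(8.66, -5)
(12.124, -7)
(12.124, 3)
(12.124, 7)
(3.464, 2)
(0, 0)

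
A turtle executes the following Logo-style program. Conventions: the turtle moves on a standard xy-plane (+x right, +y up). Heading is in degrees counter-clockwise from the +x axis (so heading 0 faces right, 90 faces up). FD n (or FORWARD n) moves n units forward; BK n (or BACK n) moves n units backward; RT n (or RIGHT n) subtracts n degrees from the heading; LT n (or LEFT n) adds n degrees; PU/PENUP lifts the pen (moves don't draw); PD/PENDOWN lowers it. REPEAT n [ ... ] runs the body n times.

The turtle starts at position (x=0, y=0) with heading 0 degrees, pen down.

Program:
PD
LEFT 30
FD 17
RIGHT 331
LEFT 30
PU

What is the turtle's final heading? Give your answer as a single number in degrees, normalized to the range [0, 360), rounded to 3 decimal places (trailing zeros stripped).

Answer: 89

Derivation:
Executing turtle program step by step:
Start: pos=(0,0), heading=0, pen down
PD: pen down
LT 30: heading 0 -> 30
FD 17: (0,0) -> (14.722,8.5) [heading=30, draw]
RT 331: heading 30 -> 59
LT 30: heading 59 -> 89
PU: pen up
Final: pos=(14.722,8.5), heading=89, 1 segment(s) drawn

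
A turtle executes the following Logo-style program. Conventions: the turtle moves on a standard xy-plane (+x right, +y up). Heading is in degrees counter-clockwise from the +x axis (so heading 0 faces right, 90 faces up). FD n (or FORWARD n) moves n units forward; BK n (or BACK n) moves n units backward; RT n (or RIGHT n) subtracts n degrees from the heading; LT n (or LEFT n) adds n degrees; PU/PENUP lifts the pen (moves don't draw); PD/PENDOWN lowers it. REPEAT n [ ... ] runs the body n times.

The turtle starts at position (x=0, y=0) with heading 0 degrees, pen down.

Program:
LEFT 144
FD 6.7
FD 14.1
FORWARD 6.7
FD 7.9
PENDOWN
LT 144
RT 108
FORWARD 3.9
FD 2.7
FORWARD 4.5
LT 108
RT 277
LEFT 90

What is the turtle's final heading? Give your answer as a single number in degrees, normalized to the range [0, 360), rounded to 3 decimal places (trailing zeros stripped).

Executing turtle program step by step:
Start: pos=(0,0), heading=0, pen down
LT 144: heading 0 -> 144
FD 6.7: (0,0) -> (-5.42,3.938) [heading=144, draw]
FD 14.1: (-5.42,3.938) -> (-16.828,12.226) [heading=144, draw]
FD 6.7: (-16.828,12.226) -> (-22.248,16.164) [heading=144, draw]
FD 7.9: (-22.248,16.164) -> (-28.639,20.808) [heading=144, draw]
PD: pen down
LT 144: heading 144 -> 288
RT 108: heading 288 -> 180
FD 3.9: (-28.639,20.808) -> (-32.539,20.808) [heading=180, draw]
FD 2.7: (-32.539,20.808) -> (-35.239,20.808) [heading=180, draw]
FD 4.5: (-35.239,20.808) -> (-39.739,20.808) [heading=180, draw]
LT 108: heading 180 -> 288
RT 277: heading 288 -> 11
LT 90: heading 11 -> 101
Final: pos=(-39.739,20.808), heading=101, 7 segment(s) drawn

Answer: 101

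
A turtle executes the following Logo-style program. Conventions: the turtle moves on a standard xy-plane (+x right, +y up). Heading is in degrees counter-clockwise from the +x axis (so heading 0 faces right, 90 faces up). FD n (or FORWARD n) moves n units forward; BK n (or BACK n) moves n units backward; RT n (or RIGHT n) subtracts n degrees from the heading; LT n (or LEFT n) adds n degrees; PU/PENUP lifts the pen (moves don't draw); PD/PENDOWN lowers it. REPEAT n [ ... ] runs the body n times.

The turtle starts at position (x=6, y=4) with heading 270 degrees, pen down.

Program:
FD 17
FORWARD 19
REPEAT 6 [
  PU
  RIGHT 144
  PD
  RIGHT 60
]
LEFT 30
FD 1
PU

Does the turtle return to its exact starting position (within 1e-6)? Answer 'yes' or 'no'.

Executing turtle program step by step:
Start: pos=(6,4), heading=270, pen down
FD 17: (6,4) -> (6,-13) [heading=270, draw]
FD 19: (6,-13) -> (6,-32) [heading=270, draw]
REPEAT 6 [
  -- iteration 1/6 --
  PU: pen up
  RT 144: heading 270 -> 126
  PD: pen down
  RT 60: heading 126 -> 66
  -- iteration 2/6 --
  PU: pen up
  RT 144: heading 66 -> 282
  PD: pen down
  RT 60: heading 282 -> 222
  -- iteration 3/6 --
  PU: pen up
  RT 144: heading 222 -> 78
  PD: pen down
  RT 60: heading 78 -> 18
  -- iteration 4/6 --
  PU: pen up
  RT 144: heading 18 -> 234
  PD: pen down
  RT 60: heading 234 -> 174
  -- iteration 5/6 --
  PU: pen up
  RT 144: heading 174 -> 30
  PD: pen down
  RT 60: heading 30 -> 330
  -- iteration 6/6 --
  PU: pen up
  RT 144: heading 330 -> 186
  PD: pen down
  RT 60: heading 186 -> 126
]
LT 30: heading 126 -> 156
FD 1: (6,-32) -> (5.086,-31.593) [heading=156, draw]
PU: pen up
Final: pos=(5.086,-31.593), heading=156, 3 segment(s) drawn

Start position: (6, 4)
Final position: (5.086, -31.593)
Distance = 35.605; >= 1e-6 -> NOT closed

Answer: no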